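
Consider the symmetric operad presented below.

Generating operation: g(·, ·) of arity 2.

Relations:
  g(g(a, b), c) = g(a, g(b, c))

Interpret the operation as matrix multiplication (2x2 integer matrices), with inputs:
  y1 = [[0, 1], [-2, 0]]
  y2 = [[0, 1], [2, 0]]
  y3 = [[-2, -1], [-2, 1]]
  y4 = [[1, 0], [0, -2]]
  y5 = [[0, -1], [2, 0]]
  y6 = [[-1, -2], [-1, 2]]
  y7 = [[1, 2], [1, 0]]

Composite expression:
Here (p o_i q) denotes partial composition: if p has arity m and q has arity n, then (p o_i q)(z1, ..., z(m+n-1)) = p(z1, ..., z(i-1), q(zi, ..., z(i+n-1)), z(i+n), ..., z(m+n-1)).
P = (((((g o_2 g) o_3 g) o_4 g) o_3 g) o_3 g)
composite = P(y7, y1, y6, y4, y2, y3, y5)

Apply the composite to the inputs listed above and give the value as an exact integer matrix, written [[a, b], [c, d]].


[[86, -74], [14, -18]]

g(y6, y4) = [[-1, 4], [-1, -4]]
g(g(y6, y4), y2) = [[8, -1], [-8, -1]]
g(y3, y5) = [[-2, 2], [2, 2]]
g(g(g(y6, y4), y2), g(y3, y5)) = [[-18, 14], [14, -18]]
g(y1, g(g(g(y6, y4), y2), g(y3, y5))) = [[14, -18], [36, -28]]
g(y7, g(y1, g(g(g(y6, y4), y2), g(y3, y5)))) = [[86, -74], [14, -18]]


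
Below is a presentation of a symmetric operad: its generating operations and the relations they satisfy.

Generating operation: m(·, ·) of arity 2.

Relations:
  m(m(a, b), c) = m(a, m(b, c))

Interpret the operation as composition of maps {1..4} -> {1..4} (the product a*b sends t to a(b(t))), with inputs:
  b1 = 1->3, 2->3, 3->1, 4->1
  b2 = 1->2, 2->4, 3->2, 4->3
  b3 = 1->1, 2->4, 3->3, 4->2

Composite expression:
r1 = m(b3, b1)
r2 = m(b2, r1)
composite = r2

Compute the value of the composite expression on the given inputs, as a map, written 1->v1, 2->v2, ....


1->2, 2->2, 3->2, 4->2

m(b3, b1) = 1->3, 2->3, 3->1, 4->1
m(b2, m(b3, b1)) = 1->2, 2->2, 3->2, 4->2


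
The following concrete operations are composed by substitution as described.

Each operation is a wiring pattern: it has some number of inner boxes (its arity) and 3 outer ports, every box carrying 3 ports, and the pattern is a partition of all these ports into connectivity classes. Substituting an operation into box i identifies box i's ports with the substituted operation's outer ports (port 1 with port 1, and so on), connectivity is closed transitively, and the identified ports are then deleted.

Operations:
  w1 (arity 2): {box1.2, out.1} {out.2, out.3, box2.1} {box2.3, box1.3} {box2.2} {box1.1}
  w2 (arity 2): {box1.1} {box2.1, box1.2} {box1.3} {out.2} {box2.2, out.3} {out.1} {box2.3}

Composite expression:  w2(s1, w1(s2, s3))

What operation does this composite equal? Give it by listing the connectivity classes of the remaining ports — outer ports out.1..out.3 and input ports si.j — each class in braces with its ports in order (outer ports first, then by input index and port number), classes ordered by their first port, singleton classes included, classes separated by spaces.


After gluing at w2, chains via deleted ports link the s-ports.
stage w1: inputs (s2, s3), connectivity {out.1, s2.2} {out.2, out.3, s3.1} {s2.1} {s2.3, s3.3} {s3.2}, out.j its boundary
stage w2: inputs (s1, s2, s3), connectivity {out.1} {out.2} {out.3, s3.1} {s1.1} {s1.2, s2.2} {s1.3} {s2.1} {s2.3, s3.3} {s3.2}, out.j its boundary

{out.1} {out.2} {out.3, s3.1} {s1.1} {s1.2, s2.2} {s1.3} {s2.1} {s2.3, s3.3} {s3.2}


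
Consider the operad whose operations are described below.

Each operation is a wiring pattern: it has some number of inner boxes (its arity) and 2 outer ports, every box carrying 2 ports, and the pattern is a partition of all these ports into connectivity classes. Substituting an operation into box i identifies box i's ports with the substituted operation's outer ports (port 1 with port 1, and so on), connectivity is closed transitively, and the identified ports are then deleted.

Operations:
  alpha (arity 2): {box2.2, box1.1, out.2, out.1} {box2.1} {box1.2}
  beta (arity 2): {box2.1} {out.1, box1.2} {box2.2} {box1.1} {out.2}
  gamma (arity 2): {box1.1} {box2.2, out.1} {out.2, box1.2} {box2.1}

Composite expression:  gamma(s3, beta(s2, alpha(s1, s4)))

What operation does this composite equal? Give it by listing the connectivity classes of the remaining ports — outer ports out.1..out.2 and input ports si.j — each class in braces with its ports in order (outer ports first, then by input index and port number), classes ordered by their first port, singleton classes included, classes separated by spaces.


Reachability decides: close wires over gamma-identified ports.
alpha over (s1, s4) gives {out.1, out.2, s1.1, s4.2} {s1.2} {s4.1}, out.j being that stage's outer ports
beta over (s2, s1, s4) gives {out.1, s2.2} {out.2} {s1.1, s4.2} {s1.2} {s2.1} {s4.1}, out.j being that stage's outer ports
gamma over (s3, s2, s1, s4) gives {out.1} {out.2, s3.2} {s1.1, s4.2} {s1.2} {s2.1} {s2.2} {s3.1} {s4.1}, out.j being that stage's outer ports

{out.1} {out.2, s3.2} {s1.1, s4.2} {s1.2} {s2.1} {s2.2} {s3.1} {s4.1}


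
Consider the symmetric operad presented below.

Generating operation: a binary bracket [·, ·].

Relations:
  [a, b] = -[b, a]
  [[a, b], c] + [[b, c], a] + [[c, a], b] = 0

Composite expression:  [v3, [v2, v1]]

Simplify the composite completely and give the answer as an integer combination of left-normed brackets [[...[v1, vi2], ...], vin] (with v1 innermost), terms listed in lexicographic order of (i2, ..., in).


In the tensor algebra, words opening v1 carry the v1-anchored form.
Composite bracket: [v3, [v2, v1]]
The bracket unfolds into 4 signed words via [a, b] = ab - ba (2^2 = 4).
Words beginning with v1 determine it all:
  v1v2v3 (sign +1) contributes +[[v1, v2], v3]

[[v1, v2], v3]


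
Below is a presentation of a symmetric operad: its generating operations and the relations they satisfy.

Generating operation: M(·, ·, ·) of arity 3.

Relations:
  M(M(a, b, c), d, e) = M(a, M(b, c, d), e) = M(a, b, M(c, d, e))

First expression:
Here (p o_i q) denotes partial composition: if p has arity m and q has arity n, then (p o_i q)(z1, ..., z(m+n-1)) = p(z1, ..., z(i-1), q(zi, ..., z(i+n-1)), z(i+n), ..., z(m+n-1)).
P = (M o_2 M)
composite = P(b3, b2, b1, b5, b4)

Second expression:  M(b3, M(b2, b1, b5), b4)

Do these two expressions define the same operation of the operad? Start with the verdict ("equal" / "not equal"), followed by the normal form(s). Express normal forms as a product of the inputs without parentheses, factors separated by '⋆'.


Reducing the first expression gives b3 ⋆ b2 ⋆ b1 ⋆ b5 ⋆ b4
Reducing the second expression gives b3 ⋆ b2 ⋆ b1 ⋆ b5 ⋆ b4
Identical normal forms: equal.

equal — both sides give b3 ⋆ b2 ⋆ b1 ⋆ b5 ⋆ b4


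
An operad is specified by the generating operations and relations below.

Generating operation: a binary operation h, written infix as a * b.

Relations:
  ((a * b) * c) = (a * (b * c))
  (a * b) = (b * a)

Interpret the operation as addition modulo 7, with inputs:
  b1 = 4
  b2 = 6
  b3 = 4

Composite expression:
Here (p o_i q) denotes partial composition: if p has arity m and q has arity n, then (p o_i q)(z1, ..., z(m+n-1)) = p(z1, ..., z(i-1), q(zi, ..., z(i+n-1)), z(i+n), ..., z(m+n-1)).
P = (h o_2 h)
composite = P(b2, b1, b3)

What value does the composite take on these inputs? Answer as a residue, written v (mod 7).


(b1 * b3) = 1
(b2 * (b1 * b3)) = 0

0 (mod 7)


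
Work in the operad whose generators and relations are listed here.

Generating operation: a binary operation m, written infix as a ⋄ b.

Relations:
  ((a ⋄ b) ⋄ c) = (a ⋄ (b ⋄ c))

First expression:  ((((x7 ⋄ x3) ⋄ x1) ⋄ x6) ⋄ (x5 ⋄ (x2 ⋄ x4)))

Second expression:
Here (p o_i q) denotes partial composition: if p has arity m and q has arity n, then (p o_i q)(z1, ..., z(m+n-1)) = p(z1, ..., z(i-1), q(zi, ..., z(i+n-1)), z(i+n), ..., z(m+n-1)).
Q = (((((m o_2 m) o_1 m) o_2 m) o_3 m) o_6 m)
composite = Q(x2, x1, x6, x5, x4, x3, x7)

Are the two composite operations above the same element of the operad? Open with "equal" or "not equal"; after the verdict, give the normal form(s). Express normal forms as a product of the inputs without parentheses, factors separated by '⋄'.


The first composite normalizes to x7 ⋄ x3 ⋄ x1 ⋄ x6 ⋄ x5 ⋄ x2 ⋄ x4
The second composite normalizes to x2 ⋄ x1 ⋄ x6 ⋄ x5 ⋄ x4 ⋄ x3 ⋄ x7
No match — not equal.

not equal; first: x7 ⋄ x3 ⋄ x1 ⋄ x6 ⋄ x5 ⋄ x2 ⋄ x4; second: x2 ⋄ x1 ⋄ x6 ⋄ x5 ⋄ x4 ⋄ x3 ⋄ x7


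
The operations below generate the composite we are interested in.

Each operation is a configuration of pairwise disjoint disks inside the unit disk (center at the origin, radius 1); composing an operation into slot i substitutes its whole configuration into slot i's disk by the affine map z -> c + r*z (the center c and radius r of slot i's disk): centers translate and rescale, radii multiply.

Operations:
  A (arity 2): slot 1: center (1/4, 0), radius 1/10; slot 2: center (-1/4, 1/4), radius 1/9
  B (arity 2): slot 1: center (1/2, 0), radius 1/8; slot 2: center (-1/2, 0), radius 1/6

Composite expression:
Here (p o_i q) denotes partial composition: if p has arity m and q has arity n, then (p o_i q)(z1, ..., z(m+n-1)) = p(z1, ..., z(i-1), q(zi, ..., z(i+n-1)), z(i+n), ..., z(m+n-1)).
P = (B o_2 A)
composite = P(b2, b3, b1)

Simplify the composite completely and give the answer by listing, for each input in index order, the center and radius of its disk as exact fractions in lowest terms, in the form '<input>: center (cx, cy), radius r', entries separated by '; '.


Follow each b-input down from B: c' goes to c + r*c', radius to r*r'.
input b2: applying the 1 nested substitution gives center (1/2, 0), radius 1/8
input b3: applying the 2 nested substitutions gives center (-11/24, 0), radius 1/60
input b1: applying the 2 nested substitutions gives center (-13/24, 1/24), radius 1/54

b1: center (-13/24, 1/24), radius 1/54; b2: center (1/2, 0), radius 1/8; b3: center (-11/24, 0), radius 1/60


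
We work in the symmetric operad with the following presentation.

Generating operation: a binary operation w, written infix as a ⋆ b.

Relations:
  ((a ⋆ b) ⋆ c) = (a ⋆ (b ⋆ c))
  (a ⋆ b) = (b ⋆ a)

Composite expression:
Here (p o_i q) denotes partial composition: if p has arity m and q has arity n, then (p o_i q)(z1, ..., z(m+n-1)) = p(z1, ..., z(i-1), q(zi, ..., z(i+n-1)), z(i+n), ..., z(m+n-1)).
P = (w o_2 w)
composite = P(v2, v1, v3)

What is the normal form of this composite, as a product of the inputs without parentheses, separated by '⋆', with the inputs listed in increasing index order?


v1 ⋆ v2 ⋆ v3


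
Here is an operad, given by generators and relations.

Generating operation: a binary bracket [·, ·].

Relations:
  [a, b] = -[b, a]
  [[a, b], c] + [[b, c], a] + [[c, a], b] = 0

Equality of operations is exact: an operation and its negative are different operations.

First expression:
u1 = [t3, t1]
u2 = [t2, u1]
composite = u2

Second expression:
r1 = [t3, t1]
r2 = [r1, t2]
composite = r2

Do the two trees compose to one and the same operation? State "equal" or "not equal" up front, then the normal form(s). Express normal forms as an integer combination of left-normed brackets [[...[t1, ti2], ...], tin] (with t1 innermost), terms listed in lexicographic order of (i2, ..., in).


Reducing the first expression gives [[t1, t3], t2]
Reducing the second expression gives -[[t1, t3], t2]
Different reductions; not equal.

not equal; the first gives [[t1, t3], t2] and the second -[[t1, t3], t2]


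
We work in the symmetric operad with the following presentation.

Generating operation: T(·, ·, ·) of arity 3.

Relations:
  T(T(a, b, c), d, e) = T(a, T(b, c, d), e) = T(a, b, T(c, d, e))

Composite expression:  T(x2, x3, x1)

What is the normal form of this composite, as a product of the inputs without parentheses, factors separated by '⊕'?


Associativity of T dissolves the nesting; only the x-input order survives.
T(x2, x3, x1) unparenthesizes to x2 ⊕ x3 ⊕ x1

x2 ⊕ x3 ⊕ x1


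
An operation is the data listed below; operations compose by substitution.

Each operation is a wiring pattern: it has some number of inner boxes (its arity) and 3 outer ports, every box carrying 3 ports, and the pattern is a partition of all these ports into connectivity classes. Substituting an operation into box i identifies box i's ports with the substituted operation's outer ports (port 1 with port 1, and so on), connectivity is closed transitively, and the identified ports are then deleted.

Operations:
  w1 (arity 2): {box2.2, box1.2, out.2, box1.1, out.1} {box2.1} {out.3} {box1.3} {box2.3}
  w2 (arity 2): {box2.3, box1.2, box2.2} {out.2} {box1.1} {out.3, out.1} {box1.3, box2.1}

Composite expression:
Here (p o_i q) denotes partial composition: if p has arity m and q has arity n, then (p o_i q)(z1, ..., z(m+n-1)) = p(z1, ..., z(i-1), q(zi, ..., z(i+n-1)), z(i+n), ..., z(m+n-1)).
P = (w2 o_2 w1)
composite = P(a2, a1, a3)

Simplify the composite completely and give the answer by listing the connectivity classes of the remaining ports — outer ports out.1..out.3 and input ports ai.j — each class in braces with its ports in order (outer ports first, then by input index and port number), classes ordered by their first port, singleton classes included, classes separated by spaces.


{out.1, out.3} {out.2} {a1.1, a1.2, a2.2, a2.3, a3.2} {a1.3} {a2.1} {a3.1} {a3.3}

After gluing at w2, chains via deleted ports link the a-ports.
after w1, the pattern on (a1, a3) reads {out.1, out.2, a1.1, a1.2, a3.2} {out.3} {a1.3} {a3.1} {a3.3} (out.j = its outer ports)
after w2, the pattern on (a2, a1, a3) reads {out.1, out.3} {out.2} {a1.1, a1.2, a2.2, a2.3, a3.2} {a1.3} {a2.1} {a3.1} {a3.3} (out.j = its outer ports)


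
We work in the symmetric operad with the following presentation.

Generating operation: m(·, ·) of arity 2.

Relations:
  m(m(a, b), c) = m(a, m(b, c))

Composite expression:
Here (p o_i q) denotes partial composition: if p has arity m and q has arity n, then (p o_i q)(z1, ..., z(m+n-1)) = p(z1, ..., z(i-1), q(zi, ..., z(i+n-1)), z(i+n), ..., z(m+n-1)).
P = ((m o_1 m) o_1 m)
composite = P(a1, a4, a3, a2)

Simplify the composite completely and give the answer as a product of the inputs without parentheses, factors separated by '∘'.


a1 ∘ a4 ∘ a3 ∘ a2

All parenthesizations of m agree; list the a-inputs left to right.
m(a1, a4) reduces to a1 ∘ a4
m(m(a1, a4), a3) reduces to a1 ∘ a4 ∘ a3
m(m(m(a1, a4), a3), a2) reduces to a1 ∘ a4 ∘ a3 ∘ a2


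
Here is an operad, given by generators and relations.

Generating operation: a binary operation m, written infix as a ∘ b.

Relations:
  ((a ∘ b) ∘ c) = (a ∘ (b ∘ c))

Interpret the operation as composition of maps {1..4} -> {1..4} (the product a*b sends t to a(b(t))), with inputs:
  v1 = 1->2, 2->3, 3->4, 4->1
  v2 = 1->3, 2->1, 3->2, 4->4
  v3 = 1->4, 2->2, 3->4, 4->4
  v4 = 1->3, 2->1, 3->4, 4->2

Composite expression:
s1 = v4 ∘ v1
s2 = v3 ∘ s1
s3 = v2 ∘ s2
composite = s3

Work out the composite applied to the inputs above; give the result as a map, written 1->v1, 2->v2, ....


(v4 ∘ v1) = 1->1, 2->4, 3->2, 4->3
(v3 ∘ (v4 ∘ v1)) = 1->4, 2->4, 3->2, 4->4
(v2 ∘ (v3 ∘ (v4 ∘ v1))) = 1->4, 2->4, 3->1, 4->4

1->4, 2->4, 3->1, 4->4


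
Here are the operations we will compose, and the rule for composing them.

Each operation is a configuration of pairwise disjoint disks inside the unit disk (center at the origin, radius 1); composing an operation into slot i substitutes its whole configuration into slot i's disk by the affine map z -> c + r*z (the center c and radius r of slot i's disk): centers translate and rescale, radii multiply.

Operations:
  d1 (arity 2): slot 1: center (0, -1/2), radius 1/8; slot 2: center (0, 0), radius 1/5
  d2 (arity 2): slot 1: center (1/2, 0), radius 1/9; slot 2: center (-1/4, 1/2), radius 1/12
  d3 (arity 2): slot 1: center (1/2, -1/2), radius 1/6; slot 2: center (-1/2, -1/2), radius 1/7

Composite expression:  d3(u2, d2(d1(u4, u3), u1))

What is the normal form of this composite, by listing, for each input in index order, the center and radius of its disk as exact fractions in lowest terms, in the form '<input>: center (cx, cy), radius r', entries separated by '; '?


u1: center (-15/28, -3/7), radius 1/84; u2: center (1/2, -1/2), radius 1/6; u3: center (-3/7, -1/2), radius 1/315; u4: center (-3/7, -32/63), radius 1/504


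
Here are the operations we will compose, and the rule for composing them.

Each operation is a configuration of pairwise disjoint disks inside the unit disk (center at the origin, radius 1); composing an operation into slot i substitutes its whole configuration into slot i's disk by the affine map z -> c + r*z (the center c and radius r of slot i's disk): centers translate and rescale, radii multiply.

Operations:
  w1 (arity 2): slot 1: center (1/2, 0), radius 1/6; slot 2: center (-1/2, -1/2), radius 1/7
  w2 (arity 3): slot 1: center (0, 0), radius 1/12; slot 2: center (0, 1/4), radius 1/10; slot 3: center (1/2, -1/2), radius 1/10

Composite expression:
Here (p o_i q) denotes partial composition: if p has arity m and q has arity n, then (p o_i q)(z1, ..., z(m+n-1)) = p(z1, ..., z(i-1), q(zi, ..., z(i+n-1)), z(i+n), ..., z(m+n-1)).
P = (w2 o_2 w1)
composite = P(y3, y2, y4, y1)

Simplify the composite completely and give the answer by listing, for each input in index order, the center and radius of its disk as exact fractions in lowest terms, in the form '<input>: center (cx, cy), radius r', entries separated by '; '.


Only the slot chain above each y matters under w2; compose those maps.
tracing y3 down its 1-map path: center (0, 0), radius 1/12
tracing y2 down its 2-map path: center (1/20, 1/4), radius 1/60
tracing y4 down its 2-map path: center (-1/20, 1/5), radius 1/70
tracing y1 down its 1-map path: center (1/2, -1/2), radius 1/10

y1: center (1/2, -1/2), radius 1/10; y2: center (1/20, 1/4), radius 1/60; y3: center (0, 0), radius 1/12; y4: center (-1/20, 1/5), radius 1/70


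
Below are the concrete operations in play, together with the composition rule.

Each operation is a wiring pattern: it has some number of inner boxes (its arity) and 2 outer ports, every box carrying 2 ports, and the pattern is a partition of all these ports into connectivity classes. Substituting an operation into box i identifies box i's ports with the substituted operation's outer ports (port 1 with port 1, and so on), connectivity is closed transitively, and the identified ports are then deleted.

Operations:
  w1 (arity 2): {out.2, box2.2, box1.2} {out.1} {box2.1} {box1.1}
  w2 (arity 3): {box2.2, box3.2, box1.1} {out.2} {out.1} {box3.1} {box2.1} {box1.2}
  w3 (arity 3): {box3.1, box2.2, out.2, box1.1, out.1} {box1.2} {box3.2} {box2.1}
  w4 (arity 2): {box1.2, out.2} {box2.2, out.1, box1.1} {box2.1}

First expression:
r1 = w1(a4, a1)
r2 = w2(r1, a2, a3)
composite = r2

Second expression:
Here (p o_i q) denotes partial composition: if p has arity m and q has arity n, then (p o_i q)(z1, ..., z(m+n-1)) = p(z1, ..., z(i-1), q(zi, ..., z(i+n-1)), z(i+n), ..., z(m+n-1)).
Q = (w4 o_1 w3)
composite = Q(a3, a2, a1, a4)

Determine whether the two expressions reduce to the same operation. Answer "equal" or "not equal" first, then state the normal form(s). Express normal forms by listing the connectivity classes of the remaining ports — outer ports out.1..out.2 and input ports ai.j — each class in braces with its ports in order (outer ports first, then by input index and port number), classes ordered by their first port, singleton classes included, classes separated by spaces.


not equal; the first gives {out.1} {out.2} {a1.1} {a1.2, a4.2} {a2.1} {a2.2, a3.2} {a3.1} {a4.1} and the second {out.1, out.2, a1.1, a2.2, a3.1, a4.2} {a1.2} {a2.1} {a3.2} {a4.1}

The first composite normalizes to {out.1} {out.2} {a1.1} {a1.2, a4.2} {a2.1} {a2.2, a3.2} {a3.1} {a4.1}
The second composite normalizes to {out.1, out.2, a1.1, a2.2, a3.1, a4.2} {a1.2} {a2.1} {a3.2} {a4.1}
No match — not equal.


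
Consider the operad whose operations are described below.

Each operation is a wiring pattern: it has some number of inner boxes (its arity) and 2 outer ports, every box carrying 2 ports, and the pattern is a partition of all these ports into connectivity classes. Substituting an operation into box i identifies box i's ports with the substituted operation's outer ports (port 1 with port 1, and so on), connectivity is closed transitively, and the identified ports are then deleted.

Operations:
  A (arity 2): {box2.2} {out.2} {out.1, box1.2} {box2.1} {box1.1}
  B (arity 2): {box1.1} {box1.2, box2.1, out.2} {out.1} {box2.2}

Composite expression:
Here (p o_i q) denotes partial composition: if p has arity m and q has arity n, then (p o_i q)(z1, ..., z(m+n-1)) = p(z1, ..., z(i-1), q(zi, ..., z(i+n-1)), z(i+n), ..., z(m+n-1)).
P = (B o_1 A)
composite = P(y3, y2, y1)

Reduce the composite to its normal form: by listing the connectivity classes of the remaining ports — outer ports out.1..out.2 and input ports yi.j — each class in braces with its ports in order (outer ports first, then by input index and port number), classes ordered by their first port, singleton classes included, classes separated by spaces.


After gluing at B, chains via deleted ports link the y-ports.
A over (y3, y2) gives {out.1, y3.2} {out.2} {y2.1} {y2.2} {y3.1}, out.j being that stage's outer ports
B over (y3, y2, y1) gives {out.1} {out.2, y1.1} {y1.2} {y2.1} {y2.2} {y3.1} {y3.2}, out.j being that stage's outer ports

{out.1} {out.2, y1.1} {y1.2} {y2.1} {y2.2} {y3.1} {y3.2}


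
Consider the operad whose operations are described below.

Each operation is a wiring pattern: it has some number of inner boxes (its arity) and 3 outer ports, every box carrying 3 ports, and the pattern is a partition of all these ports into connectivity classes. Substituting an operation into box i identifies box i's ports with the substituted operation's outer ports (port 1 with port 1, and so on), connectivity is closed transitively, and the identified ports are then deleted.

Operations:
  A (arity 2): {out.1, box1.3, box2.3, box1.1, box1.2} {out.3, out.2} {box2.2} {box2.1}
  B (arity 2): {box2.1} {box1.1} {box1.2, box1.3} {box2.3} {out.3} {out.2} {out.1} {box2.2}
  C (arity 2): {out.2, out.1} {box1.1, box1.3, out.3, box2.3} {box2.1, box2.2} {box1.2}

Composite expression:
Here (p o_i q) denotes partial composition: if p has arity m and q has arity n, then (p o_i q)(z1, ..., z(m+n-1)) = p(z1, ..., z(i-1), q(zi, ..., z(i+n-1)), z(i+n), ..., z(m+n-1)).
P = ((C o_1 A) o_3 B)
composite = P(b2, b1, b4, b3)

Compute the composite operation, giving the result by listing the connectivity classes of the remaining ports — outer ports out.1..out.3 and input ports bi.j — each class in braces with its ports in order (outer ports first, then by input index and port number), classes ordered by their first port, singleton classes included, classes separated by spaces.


{out.1, out.2} {out.3, b1.3, b2.1, b2.2, b2.3} {b1.1} {b1.2} {b3.1} {b3.2} {b3.3} {b4.1} {b4.2, b4.3}


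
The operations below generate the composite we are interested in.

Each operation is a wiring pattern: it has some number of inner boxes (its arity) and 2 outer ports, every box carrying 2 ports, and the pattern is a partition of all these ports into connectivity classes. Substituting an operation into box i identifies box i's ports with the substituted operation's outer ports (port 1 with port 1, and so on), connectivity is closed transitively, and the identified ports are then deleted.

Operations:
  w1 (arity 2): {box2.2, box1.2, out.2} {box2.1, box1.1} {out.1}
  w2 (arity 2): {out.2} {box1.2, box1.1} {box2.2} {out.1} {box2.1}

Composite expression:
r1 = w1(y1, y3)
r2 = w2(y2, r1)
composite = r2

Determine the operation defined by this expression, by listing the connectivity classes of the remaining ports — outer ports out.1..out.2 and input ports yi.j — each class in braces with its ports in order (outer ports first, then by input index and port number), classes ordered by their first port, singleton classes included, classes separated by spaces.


{out.1} {out.2} {y1.1, y3.1} {y1.2, y3.2} {y2.1, y2.2}

Treat the ports identified at w2 as solder joints: merge, then drop.
through w1, on inputs (y1, y3): {out.1} {out.2, y1.2, y3.2} {y1.1, y3.1} (out.j = stage outer ports)
through w2, on inputs (y2, y1, y3): {out.1} {out.2} {y1.1, y3.1} {y1.2, y3.2} {y2.1, y2.2} (out.j = stage outer ports)


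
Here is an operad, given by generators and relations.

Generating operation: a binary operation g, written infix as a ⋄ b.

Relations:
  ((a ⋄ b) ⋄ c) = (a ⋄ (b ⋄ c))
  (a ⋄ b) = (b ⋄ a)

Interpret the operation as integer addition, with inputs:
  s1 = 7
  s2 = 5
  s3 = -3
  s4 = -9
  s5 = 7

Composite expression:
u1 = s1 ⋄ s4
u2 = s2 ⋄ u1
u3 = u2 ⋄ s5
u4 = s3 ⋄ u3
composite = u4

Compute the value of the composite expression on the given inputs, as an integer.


7

(s1 ⋄ s4) = -2
(s2 ⋄ (s1 ⋄ s4)) = 3
((s2 ⋄ (s1 ⋄ s4)) ⋄ s5) = 10
(s3 ⋄ ((s2 ⋄ (s1 ⋄ s4)) ⋄ s5)) = 7


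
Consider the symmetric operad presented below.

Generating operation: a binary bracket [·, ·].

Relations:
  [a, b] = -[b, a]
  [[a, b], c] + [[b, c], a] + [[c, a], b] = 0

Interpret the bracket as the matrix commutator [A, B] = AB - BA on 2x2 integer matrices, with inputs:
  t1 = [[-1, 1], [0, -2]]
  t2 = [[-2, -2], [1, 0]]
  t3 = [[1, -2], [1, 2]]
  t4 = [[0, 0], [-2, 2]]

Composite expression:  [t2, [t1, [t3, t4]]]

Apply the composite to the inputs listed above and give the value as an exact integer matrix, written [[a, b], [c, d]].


[t3, t4] = [[4, -4], [-4, -4]]
[t1, [t3, t4]] = [[-4, -12], [4, 4]]
[t2, [t1, [t3, t4]]] = [[4, 8], [0, -4]]

[[4, 8], [0, -4]]


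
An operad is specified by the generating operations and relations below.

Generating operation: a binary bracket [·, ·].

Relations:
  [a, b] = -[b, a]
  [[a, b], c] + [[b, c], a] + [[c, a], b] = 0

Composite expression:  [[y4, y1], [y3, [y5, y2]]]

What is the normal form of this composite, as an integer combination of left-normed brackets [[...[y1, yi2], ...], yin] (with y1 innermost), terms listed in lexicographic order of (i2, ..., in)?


-[[[[y1, y4], y2], y5], y3] + [[[[y1, y4], y3], y2], y5] - [[[[y1, y4], y3], y5], y2] + [[[[y1, y4], y5], y2], y3]


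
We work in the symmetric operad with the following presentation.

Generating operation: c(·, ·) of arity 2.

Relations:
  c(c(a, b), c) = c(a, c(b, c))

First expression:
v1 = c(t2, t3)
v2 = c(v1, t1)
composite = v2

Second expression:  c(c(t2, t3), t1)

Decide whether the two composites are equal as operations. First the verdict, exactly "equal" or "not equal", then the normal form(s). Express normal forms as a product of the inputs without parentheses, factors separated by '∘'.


equal — both sides give t2 ∘ t3 ∘ t1

In normal form, the first expression is t2 ∘ t3 ∘ t1
In normal form, the second expression is t2 ∘ t3 ∘ t1
Same normal form: equal.


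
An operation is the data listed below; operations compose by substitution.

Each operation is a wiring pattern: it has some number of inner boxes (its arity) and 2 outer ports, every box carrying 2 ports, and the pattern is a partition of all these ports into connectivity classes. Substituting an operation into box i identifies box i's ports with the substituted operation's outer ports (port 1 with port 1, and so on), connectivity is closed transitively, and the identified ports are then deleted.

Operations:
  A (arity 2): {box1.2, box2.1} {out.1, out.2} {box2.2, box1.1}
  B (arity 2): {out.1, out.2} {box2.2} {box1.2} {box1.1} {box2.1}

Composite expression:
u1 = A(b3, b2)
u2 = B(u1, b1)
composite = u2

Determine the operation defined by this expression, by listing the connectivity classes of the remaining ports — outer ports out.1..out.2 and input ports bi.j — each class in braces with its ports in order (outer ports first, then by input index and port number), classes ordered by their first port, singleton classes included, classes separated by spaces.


{out.1, out.2} {b1.1} {b1.2} {b2.1, b3.2} {b2.2, b3.1}


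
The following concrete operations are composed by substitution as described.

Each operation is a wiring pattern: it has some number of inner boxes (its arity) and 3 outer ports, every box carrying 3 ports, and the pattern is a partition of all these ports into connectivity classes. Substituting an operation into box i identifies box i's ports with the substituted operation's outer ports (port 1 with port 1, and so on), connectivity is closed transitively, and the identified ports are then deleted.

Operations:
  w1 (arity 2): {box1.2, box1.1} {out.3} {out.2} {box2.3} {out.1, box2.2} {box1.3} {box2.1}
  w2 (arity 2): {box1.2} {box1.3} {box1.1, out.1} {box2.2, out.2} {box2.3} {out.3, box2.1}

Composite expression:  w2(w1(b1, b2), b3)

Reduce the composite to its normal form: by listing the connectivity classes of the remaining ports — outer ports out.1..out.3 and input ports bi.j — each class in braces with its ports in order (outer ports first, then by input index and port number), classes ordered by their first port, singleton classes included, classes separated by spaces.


{out.1, b2.2} {out.2, b3.2} {out.3, b3.1} {b1.1, b1.2} {b1.3} {b2.1} {b2.3} {b3.3}


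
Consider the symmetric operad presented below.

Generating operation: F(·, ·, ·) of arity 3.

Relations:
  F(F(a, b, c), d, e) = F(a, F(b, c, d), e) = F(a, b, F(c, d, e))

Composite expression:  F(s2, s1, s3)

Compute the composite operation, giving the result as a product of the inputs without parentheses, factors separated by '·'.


s2 · s1 · s3

Every regrouping of F is equal, so read the s-inputs in written order.
F(s2, s1, s3) collapses to s2 · s1 · s3


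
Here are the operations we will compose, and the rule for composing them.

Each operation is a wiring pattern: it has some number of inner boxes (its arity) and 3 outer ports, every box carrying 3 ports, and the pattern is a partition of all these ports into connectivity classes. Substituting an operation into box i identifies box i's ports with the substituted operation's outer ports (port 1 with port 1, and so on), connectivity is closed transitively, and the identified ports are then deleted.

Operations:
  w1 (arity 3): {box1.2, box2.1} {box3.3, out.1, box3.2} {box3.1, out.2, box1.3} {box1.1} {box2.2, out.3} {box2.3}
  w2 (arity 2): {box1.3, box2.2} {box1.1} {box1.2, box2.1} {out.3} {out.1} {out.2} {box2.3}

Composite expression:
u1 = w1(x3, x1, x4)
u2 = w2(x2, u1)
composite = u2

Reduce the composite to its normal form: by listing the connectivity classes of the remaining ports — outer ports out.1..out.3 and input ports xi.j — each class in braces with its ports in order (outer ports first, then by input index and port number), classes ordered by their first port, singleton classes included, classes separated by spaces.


Connectivity passes through glued w2-boundaries; trace each wire chain.
stage w1: inputs (x3, x1, x4), connectivity {out.1, x4.2, x4.3} {out.2, x3.3, x4.1} {out.3, x1.2} {x1.1, x3.2} {x1.3} {x3.1}, out.j its boundary
stage w2: inputs (x2, x3, x1, x4), connectivity {out.1} {out.2} {out.3} {x1.1, x3.2} {x1.2} {x1.3} {x2.1} {x2.2, x4.2, x4.3} {x2.3, x3.3, x4.1} {x3.1}, out.j its boundary

{out.1} {out.2} {out.3} {x1.1, x3.2} {x1.2} {x1.3} {x2.1} {x2.2, x4.2, x4.3} {x2.3, x3.3, x4.1} {x3.1}


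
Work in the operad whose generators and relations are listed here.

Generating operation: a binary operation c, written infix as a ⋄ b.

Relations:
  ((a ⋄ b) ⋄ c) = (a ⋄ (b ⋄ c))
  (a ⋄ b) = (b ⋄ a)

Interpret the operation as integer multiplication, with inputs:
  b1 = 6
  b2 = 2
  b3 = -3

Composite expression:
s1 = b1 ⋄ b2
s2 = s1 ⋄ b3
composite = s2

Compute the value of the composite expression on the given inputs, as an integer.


-36

(b1 ⋄ b2) = 12
((b1 ⋄ b2) ⋄ b3) = -36


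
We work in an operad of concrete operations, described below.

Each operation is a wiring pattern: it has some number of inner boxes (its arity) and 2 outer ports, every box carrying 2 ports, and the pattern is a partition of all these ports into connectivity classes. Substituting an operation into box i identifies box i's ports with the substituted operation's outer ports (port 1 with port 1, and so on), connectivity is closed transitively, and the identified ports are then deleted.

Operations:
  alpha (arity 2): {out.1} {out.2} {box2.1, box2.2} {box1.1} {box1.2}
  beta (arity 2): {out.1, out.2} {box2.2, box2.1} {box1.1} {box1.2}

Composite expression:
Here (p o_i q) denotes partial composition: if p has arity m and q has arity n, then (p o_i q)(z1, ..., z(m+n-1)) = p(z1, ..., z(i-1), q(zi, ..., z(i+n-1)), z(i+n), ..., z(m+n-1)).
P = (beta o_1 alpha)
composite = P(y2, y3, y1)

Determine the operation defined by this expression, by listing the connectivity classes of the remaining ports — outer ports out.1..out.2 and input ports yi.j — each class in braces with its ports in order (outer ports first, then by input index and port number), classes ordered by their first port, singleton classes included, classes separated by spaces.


{out.1, out.2} {y1.1, y1.2} {y2.1} {y2.2} {y3.1, y3.2}

Two ports join when wires chain via beta-identified ports.
the subtree at alpha composes to {out.1} {out.2} {y2.1} {y2.2} {y3.1, y3.2} on (y2, y3); out.j = own outer ports
the subtree at beta composes to {out.1, out.2} {y1.1, y1.2} {y2.1} {y2.2} {y3.1, y3.2} on (y2, y3, y1); out.j = own outer ports


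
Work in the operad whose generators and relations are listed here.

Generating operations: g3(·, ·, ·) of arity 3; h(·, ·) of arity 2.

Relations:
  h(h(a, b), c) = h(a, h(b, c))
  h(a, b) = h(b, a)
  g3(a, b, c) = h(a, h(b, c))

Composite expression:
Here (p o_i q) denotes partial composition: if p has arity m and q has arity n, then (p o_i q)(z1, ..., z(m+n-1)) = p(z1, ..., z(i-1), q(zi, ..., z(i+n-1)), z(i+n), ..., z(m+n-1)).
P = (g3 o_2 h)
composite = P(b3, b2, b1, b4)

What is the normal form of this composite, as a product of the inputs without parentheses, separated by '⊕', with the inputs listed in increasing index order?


b1 ⊕ b2 ⊕ b3 ⊕ b4

Reordering under g3 is free, so list the b-inputs canonically.
h(b2, b1) spells out as b2 ⊕ b1
g3(b3, h(b2, b1), b4) spells out as b3 ⊕ b2 ⊕ b1 ⊕ b4
reordering the factors by index: b1 ⊕ b2 ⊕ b3 ⊕ b4


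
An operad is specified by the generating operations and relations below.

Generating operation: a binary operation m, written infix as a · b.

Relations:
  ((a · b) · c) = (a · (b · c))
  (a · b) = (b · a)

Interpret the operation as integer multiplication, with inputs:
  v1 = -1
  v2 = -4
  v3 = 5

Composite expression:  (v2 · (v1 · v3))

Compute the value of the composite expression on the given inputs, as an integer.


20

(v1 · v3) = -5
(v2 · (v1 · v3)) = 20


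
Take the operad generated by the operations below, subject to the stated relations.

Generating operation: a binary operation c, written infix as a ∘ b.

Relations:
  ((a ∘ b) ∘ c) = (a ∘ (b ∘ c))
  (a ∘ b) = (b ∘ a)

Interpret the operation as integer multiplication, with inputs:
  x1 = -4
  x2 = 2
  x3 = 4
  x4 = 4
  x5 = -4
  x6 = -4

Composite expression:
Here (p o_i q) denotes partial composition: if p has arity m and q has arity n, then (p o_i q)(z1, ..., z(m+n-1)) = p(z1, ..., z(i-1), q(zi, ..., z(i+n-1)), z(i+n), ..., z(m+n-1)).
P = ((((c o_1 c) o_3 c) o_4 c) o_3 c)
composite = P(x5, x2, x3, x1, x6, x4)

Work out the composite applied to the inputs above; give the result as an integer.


-2048

(x5 ∘ x2) = -8
(x3 ∘ x1) = -16
(x6 ∘ x4) = -16
((x3 ∘ x1) ∘ (x6 ∘ x4)) = 256
((x5 ∘ x2) ∘ ((x3 ∘ x1) ∘ (x6 ∘ x4))) = -2048


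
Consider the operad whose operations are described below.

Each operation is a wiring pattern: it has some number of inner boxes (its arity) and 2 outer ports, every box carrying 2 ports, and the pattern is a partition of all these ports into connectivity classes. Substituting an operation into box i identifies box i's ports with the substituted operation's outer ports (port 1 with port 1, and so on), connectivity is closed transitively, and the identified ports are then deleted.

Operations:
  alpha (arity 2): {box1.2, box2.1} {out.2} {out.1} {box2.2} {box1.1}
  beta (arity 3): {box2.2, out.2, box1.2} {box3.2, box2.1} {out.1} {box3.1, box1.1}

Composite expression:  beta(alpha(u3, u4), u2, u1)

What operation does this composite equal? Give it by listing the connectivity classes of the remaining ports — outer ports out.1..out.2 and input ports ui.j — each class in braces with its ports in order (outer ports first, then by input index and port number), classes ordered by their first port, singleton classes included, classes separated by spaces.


{out.1} {out.2, u2.2} {u1.1} {u1.2, u2.1} {u3.1} {u3.2, u4.1} {u4.2}

Substituting into beta glues patterns; closure does the rest.
after alpha, the pattern on (u3, u4) reads {out.1} {out.2} {u3.1} {u3.2, u4.1} {u4.2} (out.j = its outer ports)
after beta, the pattern on (u3, u4, u2, u1) reads {out.1} {out.2, u2.2} {u1.1} {u1.2, u2.1} {u3.1} {u3.2, u4.1} {u4.2} (out.j = its outer ports)


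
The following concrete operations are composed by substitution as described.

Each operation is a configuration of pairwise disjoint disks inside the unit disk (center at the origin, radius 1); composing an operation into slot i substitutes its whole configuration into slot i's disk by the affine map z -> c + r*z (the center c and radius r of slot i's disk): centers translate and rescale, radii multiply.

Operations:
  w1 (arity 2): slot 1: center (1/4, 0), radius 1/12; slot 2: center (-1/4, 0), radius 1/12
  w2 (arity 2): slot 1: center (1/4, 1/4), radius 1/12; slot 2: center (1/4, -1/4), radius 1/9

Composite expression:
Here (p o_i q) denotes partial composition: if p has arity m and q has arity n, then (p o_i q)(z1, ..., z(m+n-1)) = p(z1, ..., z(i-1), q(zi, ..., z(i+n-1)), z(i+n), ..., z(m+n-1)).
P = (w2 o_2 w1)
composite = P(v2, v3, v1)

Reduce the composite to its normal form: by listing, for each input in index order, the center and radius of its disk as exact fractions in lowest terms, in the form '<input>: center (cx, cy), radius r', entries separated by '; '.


v1: center (2/9, -1/4), radius 1/108; v2: center (1/4, 1/4), radius 1/12; v3: center (5/18, -1/4), radius 1/108

Each v-disk chains the slot maps above it in w2; radii multiply.
for v2, the 1-step affine chain lands on center (1/4, 1/4), radius 1/12
for v3, the 2-step affine chain lands on center (5/18, -1/4), radius 1/108
for v1, the 2-step affine chain lands on center (2/9, -1/4), radius 1/108


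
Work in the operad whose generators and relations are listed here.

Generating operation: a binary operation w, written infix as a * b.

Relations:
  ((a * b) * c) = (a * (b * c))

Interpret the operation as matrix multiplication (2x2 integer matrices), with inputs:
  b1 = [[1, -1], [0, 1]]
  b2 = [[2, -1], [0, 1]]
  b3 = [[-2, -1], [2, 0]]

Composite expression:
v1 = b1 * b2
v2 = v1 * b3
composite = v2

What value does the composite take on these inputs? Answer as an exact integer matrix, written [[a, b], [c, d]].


[[-8, -2], [2, 0]]

(b1 * b2) = [[2, -2], [0, 1]]
((b1 * b2) * b3) = [[-8, -2], [2, 0]]


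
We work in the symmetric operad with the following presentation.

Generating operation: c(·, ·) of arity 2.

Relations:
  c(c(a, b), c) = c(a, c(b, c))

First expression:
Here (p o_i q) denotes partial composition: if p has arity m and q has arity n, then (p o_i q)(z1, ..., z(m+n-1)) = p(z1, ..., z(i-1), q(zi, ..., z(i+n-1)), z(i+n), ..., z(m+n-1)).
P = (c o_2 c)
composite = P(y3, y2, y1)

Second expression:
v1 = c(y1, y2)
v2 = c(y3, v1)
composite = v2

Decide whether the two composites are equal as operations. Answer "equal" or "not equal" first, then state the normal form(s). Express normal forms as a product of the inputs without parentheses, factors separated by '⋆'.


not equal: they reduce to y3 ⋆ y2 ⋆ y1 and y3 ⋆ y1 ⋆ y2

Normal form of the first expression: y3 ⋆ y2 ⋆ y1
Normal form of the second expression: y3 ⋆ y1 ⋆ y2
Distinct normal forms: not equal.


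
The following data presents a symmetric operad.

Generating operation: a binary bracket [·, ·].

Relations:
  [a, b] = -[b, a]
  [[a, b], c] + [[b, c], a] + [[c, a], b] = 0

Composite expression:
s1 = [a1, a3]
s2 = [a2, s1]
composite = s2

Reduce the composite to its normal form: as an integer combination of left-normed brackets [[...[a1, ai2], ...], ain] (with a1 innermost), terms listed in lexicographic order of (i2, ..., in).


Skip Jacobi rewriting: expand, keep a1-initial words, read off terms.
Composite bracket: [a2, [a1, a3]]
Under [a, b] = ab - ba we get 4 signed associative words (2^2 = 4).
Words beginning with a1 determine it all:
  sign of a1a3a2 is -1, so it contributes -[[a1, a3], a2]

-[[a1, a3], a2]
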